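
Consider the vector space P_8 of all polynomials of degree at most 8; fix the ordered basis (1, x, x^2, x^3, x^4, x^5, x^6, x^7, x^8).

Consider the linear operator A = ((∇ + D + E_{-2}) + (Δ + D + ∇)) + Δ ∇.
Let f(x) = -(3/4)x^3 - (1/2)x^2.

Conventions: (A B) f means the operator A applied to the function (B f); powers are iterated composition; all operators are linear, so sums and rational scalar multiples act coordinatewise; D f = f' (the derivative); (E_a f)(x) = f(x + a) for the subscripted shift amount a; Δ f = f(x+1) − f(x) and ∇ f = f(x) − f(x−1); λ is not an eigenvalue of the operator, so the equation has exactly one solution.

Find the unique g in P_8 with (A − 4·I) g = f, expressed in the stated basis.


the result is g(x) = (1/4)x^3 + (11/12)x^2 + (37/12)x + 151/36

write g with unknown coordinates in the stated basis and equate coefficients in (A − 4·I) g = f
solving from the highest basis element down gives g = (1/4)x^3 + (11/12)x^2 + (37/12)x + 151/36
check: A g = (1/4)x^3 + (19/6)x^2 + (37/3)x + 151/9
so A g − 4·g = -(3/4)x^3 - (1/2)x^2 = f ✓


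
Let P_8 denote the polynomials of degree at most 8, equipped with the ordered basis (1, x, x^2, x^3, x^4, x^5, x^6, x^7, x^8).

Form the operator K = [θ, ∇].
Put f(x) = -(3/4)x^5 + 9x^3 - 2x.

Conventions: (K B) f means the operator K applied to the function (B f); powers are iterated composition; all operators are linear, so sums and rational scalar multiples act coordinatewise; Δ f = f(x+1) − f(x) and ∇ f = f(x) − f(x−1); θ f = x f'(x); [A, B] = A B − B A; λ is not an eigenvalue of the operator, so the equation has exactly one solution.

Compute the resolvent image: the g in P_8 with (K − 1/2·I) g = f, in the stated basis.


write g with unknown coordinates in the stated basis and equate coefficients in (K − 1/2·I) g = f
solving from the highest basis element down gives g = (3/2)x^5 - 15x^4 + 162x^3 - 1422x^2 + 8056x - 22907
check: K g = -(15/2)x^4 + 90x^3 - 711x^2 + 4026x - 22907/2
so K g − 1/2·g = -(3/4)x^5 + 9x^3 - 2x = f ✓

the result is g(x) = (3/2)x^5 - 15x^4 + 162x^3 - 1422x^2 + 8056x - 22907


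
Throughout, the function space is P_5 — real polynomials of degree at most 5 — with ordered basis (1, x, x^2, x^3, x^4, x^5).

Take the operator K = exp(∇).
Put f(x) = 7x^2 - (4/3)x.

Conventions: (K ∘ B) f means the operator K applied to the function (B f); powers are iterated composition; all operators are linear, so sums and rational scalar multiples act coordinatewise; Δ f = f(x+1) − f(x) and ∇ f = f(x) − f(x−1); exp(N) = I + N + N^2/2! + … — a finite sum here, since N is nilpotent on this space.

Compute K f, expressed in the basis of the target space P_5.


order-1 term: 14x - 25/3
order-2 term: 7
the series for exp(∇) f terminates at order 2
exp(∇) f = 7x^2 + (38/3)x - 4/3

the result is g(x) = 7x^2 + (38/3)x - 4/3


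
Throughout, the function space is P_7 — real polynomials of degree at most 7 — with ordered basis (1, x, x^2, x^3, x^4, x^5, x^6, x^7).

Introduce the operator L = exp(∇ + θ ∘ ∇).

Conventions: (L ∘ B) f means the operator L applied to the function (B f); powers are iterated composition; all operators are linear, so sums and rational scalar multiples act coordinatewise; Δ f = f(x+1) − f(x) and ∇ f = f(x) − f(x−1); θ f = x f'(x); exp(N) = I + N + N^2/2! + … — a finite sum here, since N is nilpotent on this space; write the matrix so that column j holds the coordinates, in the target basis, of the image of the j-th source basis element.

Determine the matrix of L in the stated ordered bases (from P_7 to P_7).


the matrix is [[1, 1, 1, -1/2, -8, -43/2, 76, 12661/12]; [0, 1, 4, 12, 20, -70, -798, -2387]; [0, 0, 1, 9, 54, 225, 270, -11529/2]; [0, 0, 0, 1, 16, 160, 1160, 5180]; [0, 0, 0, 0, 1, 25, 375, 8225/2]; [0, 0, 0, 0, 0, 1, 36, 756]; [0, 0, 0, 0, 0, 0, 1, 49]; [0, 0, 0, 0, 0, 0, 0, 1]] (rows listed top to bottom)

image of 1: 1
image of x: x + 1
image of x^2: x^2 + 4x + 1
image of x^3: x^3 + 9x^2 + 12x - 1/2
image of x^4: x^4 + 16x^3 + 54x^2 + 20x - 8
image of x^5: x^5 + 25x^4 + 160x^3 + 225x^2 - 70x - 43/2
image of x^6: x^6 + 36x^5 + 375x^4 + 1160x^3 + 270x^2 - 798x + 76
image of x^7: x^7 + 49x^6 + 756x^5 + (8225/2)x^4 + 5180x^3 - (11529/2)x^2 - 2387x + 12661/12
each image's coordinates form column j of the matrix


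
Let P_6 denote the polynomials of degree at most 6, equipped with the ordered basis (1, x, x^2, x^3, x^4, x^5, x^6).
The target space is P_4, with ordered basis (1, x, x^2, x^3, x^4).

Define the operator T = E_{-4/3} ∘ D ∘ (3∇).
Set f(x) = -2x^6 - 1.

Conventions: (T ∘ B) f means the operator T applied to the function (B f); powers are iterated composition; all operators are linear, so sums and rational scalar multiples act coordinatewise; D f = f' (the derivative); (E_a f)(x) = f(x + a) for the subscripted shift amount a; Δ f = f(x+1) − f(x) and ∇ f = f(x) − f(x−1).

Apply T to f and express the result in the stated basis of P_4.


∇ f = -12x^5 + 30x^4 - 40x^3 + 30x^2 - 12x + 2
(3∇) f = -36x^5 + 90x^4 - 120x^3 + 90x^2 - 36x + 6
D (3∇) f = -180x^4 + 360x^3 - 360x^2 + 180x - 36
E_{-4/3} D (3∇) f = -180x^4 + 1320x^3 - 3720x^2 + (14300/3)x - 21044/9

the result is g(x) = -180x^4 + 1320x^3 - 3720x^2 + (14300/3)x - 21044/9


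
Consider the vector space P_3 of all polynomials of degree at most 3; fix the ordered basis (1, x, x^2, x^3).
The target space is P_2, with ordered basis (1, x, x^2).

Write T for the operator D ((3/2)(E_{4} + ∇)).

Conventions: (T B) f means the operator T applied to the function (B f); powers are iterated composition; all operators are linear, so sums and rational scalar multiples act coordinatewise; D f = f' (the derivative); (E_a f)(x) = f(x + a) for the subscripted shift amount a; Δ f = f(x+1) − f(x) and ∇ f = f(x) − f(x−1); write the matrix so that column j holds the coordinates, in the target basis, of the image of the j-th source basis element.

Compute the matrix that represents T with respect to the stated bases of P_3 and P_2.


the matrix is [[0, 3/2, 15, 135/2]; [0, 0, 3, 45]; [0, 0, 0, 9/2]] (rows listed top to bottom)

image of 1: 0
image of x: 3/2
image of x^2: 3x + 15
image of x^3: (9/2)x^2 + 45x + 135/2
each image's coordinates form column j of the matrix


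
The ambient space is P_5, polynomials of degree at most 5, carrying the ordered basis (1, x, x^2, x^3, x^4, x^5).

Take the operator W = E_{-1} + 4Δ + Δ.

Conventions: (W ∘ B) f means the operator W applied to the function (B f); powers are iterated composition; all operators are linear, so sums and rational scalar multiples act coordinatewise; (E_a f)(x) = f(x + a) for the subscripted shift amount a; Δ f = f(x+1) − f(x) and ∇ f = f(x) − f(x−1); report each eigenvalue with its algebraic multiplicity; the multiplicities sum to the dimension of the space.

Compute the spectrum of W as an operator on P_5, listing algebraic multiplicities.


λ = 1 (multiplicity 6)

image of 1: 1
image of x: x + 4
image of x^2: x^2 + 8x + 6
image of x^3: x^3 + 12x^2 + 18x + 4
image of x^4: x^4 + 16x^3 + 36x^2 + 16x + 6
image of x^5: x^5 + 20x^4 + 60x^3 + 40x^2 + 30x + 4
the matrix is upper triangular; its diagonal is (1, 1, 1, 1, 1, 1)
for a triangular matrix the eigenvalues are the diagonal entries, with algebraic multiplicity their repetition count


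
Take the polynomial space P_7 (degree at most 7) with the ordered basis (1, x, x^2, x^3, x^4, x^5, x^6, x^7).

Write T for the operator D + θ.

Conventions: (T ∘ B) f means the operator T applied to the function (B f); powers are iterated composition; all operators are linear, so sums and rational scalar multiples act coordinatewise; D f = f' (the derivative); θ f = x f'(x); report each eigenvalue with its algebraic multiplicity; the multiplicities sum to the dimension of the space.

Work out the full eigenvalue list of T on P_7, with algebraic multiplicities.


image of 1: 0
image of x: x + 1
image of x^2: 2x^2 + 2x
image of x^3: 3x^3 + 3x^2
image of x^4: 4x^4 + 4x^3
image of x^5: 5x^5 + 5x^4
image of x^6: 6x^6 + 6x^5
image of x^7: 7x^7 + 7x^6
the matrix is upper triangular; its diagonal is (0, 1, 2, 3, 4, 5, 6, 7)
for a triangular matrix the eigenvalues are the diagonal entries, with algebraic multiplicity their repetition count

λ = 0 (multiplicity 1), λ = 1 (multiplicity 1), λ = 2 (multiplicity 1), λ = 3 (multiplicity 1), λ = 4 (multiplicity 1), λ = 5 (multiplicity 1), λ = 6 (multiplicity 1), λ = 7 (multiplicity 1)


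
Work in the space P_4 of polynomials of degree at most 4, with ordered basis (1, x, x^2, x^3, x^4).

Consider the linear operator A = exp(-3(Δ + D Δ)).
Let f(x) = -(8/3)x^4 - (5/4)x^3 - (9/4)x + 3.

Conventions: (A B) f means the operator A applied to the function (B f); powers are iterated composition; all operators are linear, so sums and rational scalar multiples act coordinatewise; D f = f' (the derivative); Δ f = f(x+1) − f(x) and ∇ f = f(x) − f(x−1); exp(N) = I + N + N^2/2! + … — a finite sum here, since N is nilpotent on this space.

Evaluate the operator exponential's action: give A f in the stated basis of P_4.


the result is g(x) = -(8/3)x^4 + (123/4)x^3 + (45/4)x^2 - (1801/4)x + 181/4

order-1 term: 32x^3 + (621/4)x^2 + (647/4)x + 247/4
order-2 term: -144x^2 - (3591/4)x - 4533/4
order-3 term: 288x + 5319/4
order-4 term: -216
the series for exp(-3(Δ + D Δ)) f terminates at order 4
exp(-3(Δ + D Δ)) f = -(8/3)x^4 + (123/4)x^3 + (45/4)x^2 - (1801/4)x + 181/4


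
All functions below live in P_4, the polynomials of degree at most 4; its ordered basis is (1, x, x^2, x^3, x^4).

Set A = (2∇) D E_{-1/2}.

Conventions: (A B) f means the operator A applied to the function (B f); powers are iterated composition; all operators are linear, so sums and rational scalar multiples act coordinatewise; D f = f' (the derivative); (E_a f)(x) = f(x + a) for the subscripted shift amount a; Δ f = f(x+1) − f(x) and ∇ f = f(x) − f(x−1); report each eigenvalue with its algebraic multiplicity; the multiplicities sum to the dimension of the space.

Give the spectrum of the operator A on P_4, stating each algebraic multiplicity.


image of 1: 0
image of x: 0
image of x^2: 4
image of x^3: 12x - 12
image of x^4: 24x^2 - 48x + 26
the matrix is upper triangular; its diagonal is (0, 0, 0, 0, 0)
for a triangular matrix the eigenvalues are the diagonal entries, with algebraic multiplicity their repetition count

λ = 0 (multiplicity 5)


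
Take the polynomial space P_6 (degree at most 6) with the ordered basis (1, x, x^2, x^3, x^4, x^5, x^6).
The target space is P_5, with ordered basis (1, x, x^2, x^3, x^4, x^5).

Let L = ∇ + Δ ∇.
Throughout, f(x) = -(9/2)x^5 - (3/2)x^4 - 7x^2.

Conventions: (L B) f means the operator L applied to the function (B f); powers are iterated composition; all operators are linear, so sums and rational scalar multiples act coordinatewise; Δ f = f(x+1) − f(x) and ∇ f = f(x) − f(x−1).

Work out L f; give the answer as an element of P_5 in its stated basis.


the image equals g(x) = -(45/2)x^4 - 51x^3 - 54x^2 - (85/2)x - 13

∇ f = -(45/2)x^4 + 39x^3 - 36x^2 + (5/2)x + 4
∇ f = -(45/2)x^4 + 39x^3 - 36x^2 + (5/2)x + 4
Δ ∇ f = -90x^3 - 18x^2 - 45x - 17
(∇ + Δ ∇) f = -(45/2)x^4 - 51x^3 - 54x^2 - (85/2)x - 13


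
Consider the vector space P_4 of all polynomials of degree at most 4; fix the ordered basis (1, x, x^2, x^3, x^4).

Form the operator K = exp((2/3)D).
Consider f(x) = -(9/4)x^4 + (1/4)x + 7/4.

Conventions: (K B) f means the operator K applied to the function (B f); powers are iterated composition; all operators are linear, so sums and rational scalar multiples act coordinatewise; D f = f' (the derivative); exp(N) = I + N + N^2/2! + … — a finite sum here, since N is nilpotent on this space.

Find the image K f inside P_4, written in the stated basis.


g(x) = -(9/4)x^4 - 6x^3 - 6x^2 - (29/12)x + 53/36

order-1 term: -6x^3 + 1/6
order-2 term: -6x^2
order-3 term: -(8/3)x
order-4 term: -4/9
the series for exp((2/3)D) f terminates at order 4
exp((2/3)D) f = -(9/4)x^4 - 6x^3 - 6x^2 - (29/12)x + 53/36


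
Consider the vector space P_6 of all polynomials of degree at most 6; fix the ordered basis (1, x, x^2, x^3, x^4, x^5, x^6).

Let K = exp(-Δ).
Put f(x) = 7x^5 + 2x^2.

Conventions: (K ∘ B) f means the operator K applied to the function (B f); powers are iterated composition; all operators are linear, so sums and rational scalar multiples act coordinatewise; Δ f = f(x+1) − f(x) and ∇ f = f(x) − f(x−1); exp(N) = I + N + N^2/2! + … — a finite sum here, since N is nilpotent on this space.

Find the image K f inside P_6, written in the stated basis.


the image equals g(x) = 7x^5 - 35x^4 + 72x^2 + 31x - 14

order-1 term: -35x^4 - 70x^3 - 70x^2 - 39x - 9
order-2 term: 70x^3 + 210x^2 + 245x + 107
order-3 term: -70x^2 - 210x - 175
order-4 term: 35x + 70
order-5 term: -7
the series for exp(-Δ) f terminates at order 5
exp(-Δ) f = 7x^5 - 35x^4 + 72x^2 + 31x - 14


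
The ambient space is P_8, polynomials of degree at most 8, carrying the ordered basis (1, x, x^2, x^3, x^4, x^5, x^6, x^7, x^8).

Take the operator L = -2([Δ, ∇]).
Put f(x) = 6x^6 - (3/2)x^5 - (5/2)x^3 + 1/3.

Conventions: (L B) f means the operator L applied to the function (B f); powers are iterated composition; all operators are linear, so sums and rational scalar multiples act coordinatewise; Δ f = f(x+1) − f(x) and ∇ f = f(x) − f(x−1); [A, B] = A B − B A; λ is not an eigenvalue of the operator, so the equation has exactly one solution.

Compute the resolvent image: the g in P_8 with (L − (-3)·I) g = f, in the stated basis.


the image equals g(x) = 2x^6 - (1/2)x^5 - (5/6)x^3 + 1/9

write g with unknown coordinates in the stated basis and equate coefficients in (L − (-3)·I) g = f
solving from the highest basis element down gives g = 2x^6 - (1/2)x^5 - (5/6)x^3 + 1/9
check: L g = 0
so L g − (-3)·g = 6x^6 - (3/2)x^5 - (5/2)x^3 + 1/3 = f ✓


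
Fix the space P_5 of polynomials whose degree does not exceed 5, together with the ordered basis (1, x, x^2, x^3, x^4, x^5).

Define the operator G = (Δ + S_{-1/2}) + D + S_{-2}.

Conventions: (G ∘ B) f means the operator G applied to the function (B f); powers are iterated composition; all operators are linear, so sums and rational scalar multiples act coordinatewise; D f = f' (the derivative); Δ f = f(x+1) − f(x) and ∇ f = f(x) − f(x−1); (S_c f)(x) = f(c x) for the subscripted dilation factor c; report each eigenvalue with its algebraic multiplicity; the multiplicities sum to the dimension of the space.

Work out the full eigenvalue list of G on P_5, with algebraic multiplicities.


image of 1: 2
image of x: -(5/2)x + 2
image of x^2: (17/4)x^2 + 4x + 1
image of x^3: -(65/8)x^3 + 6x^2 + 3x + 1
image of x^4: (257/16)x^4 + 8x^3 + 6x^2 + 4x + 1
image of x^5: -(1025/32)x^5 + 10x^4 + 10x^3 + 10x^2 + 5x + 1
the matrix is upper triangular; its diagonal is (2, -5/2, 17/4, -65/8, 257/16, -1025/32)
for a triangular matrix the eigenvalues are the diagonal entries, with algebraic multiplicity their repetition count

λ = -1025/32 (multiplicity 1), λ = -65/8 (multiplicity 1), λ = -5/2 (multiplicity 1), λ = 2 (multiplicity 1), λ = 17/4 (multiplicity 1), λ = 257/16 (multiplicity 1)


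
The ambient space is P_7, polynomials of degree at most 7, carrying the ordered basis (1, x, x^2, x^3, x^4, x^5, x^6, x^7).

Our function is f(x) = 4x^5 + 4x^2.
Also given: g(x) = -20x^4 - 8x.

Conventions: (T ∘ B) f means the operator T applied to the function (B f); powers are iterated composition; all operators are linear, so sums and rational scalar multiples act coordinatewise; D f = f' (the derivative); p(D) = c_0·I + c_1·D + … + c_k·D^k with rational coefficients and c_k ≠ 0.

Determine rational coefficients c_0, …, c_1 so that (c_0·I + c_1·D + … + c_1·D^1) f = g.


D^0 f = 4x^5 + 4x^2
D^1 f = 20x^4 + 8x
matching coefficients of g against c_0 f + c_1 Df + … from the top degree down determines the c_i
solution: c_0 = 0, c_1 = -1

c_0 = 0, c_1 = -1


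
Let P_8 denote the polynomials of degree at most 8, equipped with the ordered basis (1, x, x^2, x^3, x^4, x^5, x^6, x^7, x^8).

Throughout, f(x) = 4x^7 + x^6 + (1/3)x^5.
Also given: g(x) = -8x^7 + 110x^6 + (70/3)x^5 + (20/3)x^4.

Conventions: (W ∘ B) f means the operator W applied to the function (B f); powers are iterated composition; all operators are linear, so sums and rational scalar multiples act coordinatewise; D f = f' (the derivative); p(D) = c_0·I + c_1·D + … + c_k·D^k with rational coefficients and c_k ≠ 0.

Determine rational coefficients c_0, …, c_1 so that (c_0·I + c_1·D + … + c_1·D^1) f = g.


c_0 = -2, c_1 = 4

D^0 f = 4x^7 + x^6 + (1/3)x^5
D^1 f = 28x^6 + 6x^5 + (5/3)x^4
matching coefficients of g against c_0 f + c_1 Df + … from the top degree down determines the c_i
solution: c_0 = -2, c_1 = 4


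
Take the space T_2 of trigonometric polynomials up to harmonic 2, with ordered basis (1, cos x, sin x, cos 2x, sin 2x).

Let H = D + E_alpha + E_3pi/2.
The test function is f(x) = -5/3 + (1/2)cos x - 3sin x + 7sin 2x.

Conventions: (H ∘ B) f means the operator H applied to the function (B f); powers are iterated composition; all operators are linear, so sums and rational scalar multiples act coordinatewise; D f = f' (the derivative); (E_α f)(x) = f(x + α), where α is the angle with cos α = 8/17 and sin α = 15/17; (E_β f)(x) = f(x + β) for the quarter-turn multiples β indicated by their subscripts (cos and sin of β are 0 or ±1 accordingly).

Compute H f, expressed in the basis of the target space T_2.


D f = -3cos x - (1/2)sin x + 14cos 2x
E_alpha f = -5/3 - (41/17)cos x - (63/34)sin x + (1680/289)cos 2x - (1127/289)sin 2x
E_3pi/2 f = -5/3 + 3cos x + (1/2)sin x - 7sin 2x
(D + E_alpha + E_3pi/2) f = -10/3 - (41/17)cos x - (63/34)sin x + (5726/289)cos 2x - (3150/289)sin 2x

g(x) = -10/3 - (41/17)cos x - (63/34)sin x + (5726/289)cos 2x - (3150/289)sin 2x


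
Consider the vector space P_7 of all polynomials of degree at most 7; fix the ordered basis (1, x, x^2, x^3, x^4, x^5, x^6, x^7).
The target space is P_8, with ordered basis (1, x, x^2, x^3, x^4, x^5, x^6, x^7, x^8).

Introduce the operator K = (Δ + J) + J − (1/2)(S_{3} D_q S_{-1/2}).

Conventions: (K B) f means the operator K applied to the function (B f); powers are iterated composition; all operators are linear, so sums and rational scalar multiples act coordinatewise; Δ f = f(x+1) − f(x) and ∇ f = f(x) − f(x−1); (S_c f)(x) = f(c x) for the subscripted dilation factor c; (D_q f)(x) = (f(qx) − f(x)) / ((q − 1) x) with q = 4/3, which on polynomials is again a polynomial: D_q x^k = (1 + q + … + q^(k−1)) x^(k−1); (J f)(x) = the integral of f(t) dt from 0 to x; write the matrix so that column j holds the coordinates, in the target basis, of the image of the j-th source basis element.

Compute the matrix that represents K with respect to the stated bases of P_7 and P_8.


the matrix is [[0, 5/4, 1, 1, 1, 1, 1, 1]; [2, 0, 9/8, 3, 4, 5, 6, 7]; [0, 1, 0, 85/16, 6, 10, 15, 21]; [0, 0, 2/3, 0, -47/32, 10, 20, 35]; [0, 0, 0, 1/2, 0, 1101/64, 15, 35]; [0, 0, 0, 0, 2/5, 0, -2599/128, 21]; [0, 0, 0, 0, 0, 1/3, 0, 15989/256]; [0, 0, 0, 0, 0, 0, 2/7, 0]; [0, 0, 0, 0, 0, 0, 0, 1/4]] (rows listed top to bottom)

image of 1: 2x
image of x: x^2 + 5/4
image of x^2: (2/3)x^3 + (9/8)x + 1
image of x^3: (1/2)x^4 + (85/16)x^2 + 3x + 1
image of x^4: (2/5)x^5 - (47/32)x^3 + 6x^2 + 4x + 1
image of x^5: (1/3)x^6 + (1101/64)x^4 + 10x^3 + 10x^2 + 5x + 1
image of x^6: (2/7)x^7 - (2599/128)x^5 + 15x^4 + 20x^3 + 15x^2 + 6x + 1
image of x^7: (1/4)x^8 + (15989/256)x^6 + 21x^5 + 35x^4 + 35x^3 + 21x^2 + 7x + 1
each image's coordinates form column j of the matrix


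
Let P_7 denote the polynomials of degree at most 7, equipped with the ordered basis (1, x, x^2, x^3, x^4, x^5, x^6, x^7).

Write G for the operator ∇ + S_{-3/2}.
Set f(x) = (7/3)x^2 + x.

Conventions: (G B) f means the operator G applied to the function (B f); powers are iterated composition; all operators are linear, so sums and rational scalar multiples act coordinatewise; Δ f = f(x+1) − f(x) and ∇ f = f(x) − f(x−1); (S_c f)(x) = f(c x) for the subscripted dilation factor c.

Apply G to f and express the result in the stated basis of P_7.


∇ f = (14/3)x - 4/3
S_{-3/2} f = (21/4)x^2 - (3/2)x
(∇ + S_{-3/2}) f = (21/4)x^2 + (19/6)x - 4/3

g(x) = (21/4)x^2 + (19/6)x - 4/3


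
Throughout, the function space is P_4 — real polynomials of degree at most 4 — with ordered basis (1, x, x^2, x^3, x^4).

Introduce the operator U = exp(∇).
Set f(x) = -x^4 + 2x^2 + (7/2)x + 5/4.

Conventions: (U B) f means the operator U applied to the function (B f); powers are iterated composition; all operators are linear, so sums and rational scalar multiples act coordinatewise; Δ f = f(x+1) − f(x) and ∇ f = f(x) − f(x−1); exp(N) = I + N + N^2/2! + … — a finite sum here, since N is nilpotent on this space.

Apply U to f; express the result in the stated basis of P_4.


order-1 term: -4x^3 + 6x^2 + 5/2
order-2 term: -6x^2 + 12x - 5
order-3 term: -4x + 6
order-4 term: -1
the series for exp(∇) f terminates at order 4
exp(∇) f = -x^4 - 4x^3 + 2x^2 + (23/2)x + 15/4

the result is g(x) = -x^4 - 4x^3 + 2x^2 + (23/2)x + 15/4


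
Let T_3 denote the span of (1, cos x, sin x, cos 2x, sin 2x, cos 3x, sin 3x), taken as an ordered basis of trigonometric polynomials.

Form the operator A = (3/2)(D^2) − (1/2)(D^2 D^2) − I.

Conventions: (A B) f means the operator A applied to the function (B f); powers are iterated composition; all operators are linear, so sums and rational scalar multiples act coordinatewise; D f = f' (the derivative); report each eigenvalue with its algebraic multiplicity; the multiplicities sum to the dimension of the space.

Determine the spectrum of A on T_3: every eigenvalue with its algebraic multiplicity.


λ = -55 (multiplicity 2), λ = -15 (multiplicity 2), λ = -3 (multiplicity 2), λ = -1 (multiplicity 1)

image of 1: -1
image of cos x: -3cos x
image of sin x: -3sin x
image of cos 2x: -15cos 2x
image of sin 2x: -15sin 2x
image of cos 3x: -55cos 3x
image of sin 3x: -55sin 3x
the matrix is diagonal; its diagonal is (-1, -3, -3, -15, -15, -55, -55)
for a triangular matrix the eigenvalues are the diagonal entries, with algebraic multiplicity their repetition count


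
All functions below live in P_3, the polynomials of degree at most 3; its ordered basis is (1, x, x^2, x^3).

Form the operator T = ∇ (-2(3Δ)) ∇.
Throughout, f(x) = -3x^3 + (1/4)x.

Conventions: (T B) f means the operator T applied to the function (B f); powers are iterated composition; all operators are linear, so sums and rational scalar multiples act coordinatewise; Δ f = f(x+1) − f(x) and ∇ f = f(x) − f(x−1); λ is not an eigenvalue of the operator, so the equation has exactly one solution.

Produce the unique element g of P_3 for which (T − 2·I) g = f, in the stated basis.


the result is g(x) = (3/2)x^3 - (1/8)x - 27

write g with unknown coordinates in the stated basis and equate coefficients in (T − 2·I) g = f
solving from the highest basis element down gives g = (3/2)x^3 - (1/8)x - 27
check: T g = -54
so T g − 2·g = -3x^3 + (1/4)x = f ✓


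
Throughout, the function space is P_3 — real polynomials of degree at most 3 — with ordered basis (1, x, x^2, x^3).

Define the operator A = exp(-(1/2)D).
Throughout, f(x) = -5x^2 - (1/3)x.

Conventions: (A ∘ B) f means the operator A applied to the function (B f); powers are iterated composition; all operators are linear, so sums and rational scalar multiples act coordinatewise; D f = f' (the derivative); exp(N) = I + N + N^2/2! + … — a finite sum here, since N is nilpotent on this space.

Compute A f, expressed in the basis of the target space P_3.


the result is g(x) = -5x^2 + (14/3)x - 13/12

order-1 term: 5x + 1/6
order-2 term: -5/4
the series for exp(-(1/2)D) f terminates at order 2
exp(-(1/2)D) f = -5x^2 + (14/3)x - 13/12


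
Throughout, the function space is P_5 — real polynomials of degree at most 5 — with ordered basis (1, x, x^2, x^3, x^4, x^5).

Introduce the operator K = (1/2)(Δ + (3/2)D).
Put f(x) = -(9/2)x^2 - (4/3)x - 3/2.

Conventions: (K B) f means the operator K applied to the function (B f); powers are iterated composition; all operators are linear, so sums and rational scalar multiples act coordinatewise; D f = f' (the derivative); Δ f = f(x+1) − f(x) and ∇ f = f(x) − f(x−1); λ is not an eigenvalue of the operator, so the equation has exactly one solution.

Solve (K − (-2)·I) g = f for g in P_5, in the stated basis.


write g with unknown coordinates in the stated basis and equate coefficients in (K − (-2)·I) g = f
solving from the highest basis element down gives g = -(9/4)x^2 + (103/48)x - 587/384
check: K g = -(45/8)x + 299/192
so K g − (-2)·g = -(9/2)x^2 - (4/3)x - 3/2 = f ✓

the image equals g(x) = -(9/4)x^2 + (103/48)x - 587/384


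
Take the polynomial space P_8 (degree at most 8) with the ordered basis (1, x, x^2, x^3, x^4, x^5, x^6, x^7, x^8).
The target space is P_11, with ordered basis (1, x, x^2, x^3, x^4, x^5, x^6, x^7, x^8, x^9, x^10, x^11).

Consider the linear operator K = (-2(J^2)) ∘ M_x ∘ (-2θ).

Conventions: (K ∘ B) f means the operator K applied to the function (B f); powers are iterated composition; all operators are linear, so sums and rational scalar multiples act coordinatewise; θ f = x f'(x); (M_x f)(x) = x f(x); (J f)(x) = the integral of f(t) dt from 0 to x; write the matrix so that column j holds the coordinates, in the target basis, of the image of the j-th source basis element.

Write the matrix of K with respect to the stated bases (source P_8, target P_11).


the matrix is [[0, 0, 0, 0, 0, 0, 0, 0, 0]; [0, 0, 0, 0, 0, 0, 0, 0, 0]; [0, 0, 0, 0, 0, 0, 0, 0, 0]; [0, 0, 0, 0, 0, 0, 0, 0, 0]; [0, 1/3, 0, 0, 0, 0, 0, 0, 0]; [0, 0, 2/5, 0, 0, 0, 0, 0, 0]; [0, 0, 0, 2/5, 0, 0, 0, 0, 0]; [0, 0, 0, 0, 8/21, 0, 0, 0, 0]; [0, 0, 0, 0, 0, 5/14, 0, 0, 0]; [0, 0, 0, 0, 0, 0, 1/3, 0, 0]; [0, 0, 0, 0, 0, 0, 0, 14/45, 0]; [0, 0, 0, 0, 0, 0, 0, 0, 16/55]] (rows listed top to bottom)

image of 1: 0
image of x: (1/3)x^4
image of x^2: (2/5)x^5
image of x^3: (2/5)x^6
image of x^4: (8/21)x^7
image of x^5: (5/14)x^8
image of x^6: (1/3)x^9
image of x^7: (14/45)x^10
image of x^8: (16/55)x^11
each image's coordinates form column j of the matrix


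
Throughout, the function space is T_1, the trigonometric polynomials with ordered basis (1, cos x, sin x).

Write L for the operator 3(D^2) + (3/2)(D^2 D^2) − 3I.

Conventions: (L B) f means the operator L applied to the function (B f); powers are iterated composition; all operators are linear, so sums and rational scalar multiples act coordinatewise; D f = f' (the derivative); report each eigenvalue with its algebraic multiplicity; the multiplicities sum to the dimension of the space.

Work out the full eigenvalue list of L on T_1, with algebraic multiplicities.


λ = -9/2 (multiplicity 2), λ = -3 (multiplicity 1)

image of 1: -3
image of cos x: -(9/2)cos x
image of sin x: -(9/2)sin x
the matrix is diagonal; its diagonal is (-3, -9/2, -9/2)
for a triangular matrix the eigenvalues are the diagonal entries, with algebraic multiplicity their repetition count


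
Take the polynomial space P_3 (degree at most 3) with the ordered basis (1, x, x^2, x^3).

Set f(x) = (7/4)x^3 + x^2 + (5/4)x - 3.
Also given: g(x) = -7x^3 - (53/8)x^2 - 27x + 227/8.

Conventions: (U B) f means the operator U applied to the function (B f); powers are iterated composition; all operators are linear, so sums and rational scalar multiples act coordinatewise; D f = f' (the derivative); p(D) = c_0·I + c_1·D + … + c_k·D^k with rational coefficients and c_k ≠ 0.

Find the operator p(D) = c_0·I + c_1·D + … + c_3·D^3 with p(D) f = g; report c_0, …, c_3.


c_0 = -4, c_1 = -1/2, c_2 = -2, c_3 = 2

D^0 f = (7/4)x^3 + x^2 + (5/4)x - 3
D^1 f = (21/4)x^2 + 2x + 5/4
D^2 f = (21/2)x + 2
D^3 f = 21/2
matching coefficients of g against c_0 f + c_1 Df + … from the top degree down determines the c_i
solution: c_0 = -4, c_1 = -1/2, c_2 = -2, c_3 = 2


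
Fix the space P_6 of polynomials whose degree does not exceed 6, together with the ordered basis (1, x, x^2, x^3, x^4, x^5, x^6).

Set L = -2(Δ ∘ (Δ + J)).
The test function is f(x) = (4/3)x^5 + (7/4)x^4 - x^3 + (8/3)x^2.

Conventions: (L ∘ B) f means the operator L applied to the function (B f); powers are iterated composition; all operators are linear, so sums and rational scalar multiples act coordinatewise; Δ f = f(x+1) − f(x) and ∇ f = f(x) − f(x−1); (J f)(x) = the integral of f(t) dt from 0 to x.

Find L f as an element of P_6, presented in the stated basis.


Δ f = (20/3)x^4 + (61/3)x^3 + (125/6)x^2 + 16x + 19/4
J f = (2/9)x^6 + (7/20)x^5 - (1/4)x^4 + (8/9)x^3
(Δ + J) f = (2/9)x^6 + (7/20)x^5 + (77/12)x^4 + (191/9)x^3 + (125/6)x^2 + 16x + 19/4
Δ (Δ + J) f = (4/3)x^5 + (61/12)x^4 + (605/18)x^3 + 109x^2 + (1609/12)x + 2927/45
(-2(Δ ∘ (Δ + J))) f = -(8/3)x^5 - (61/6)x^4 - (605/9)x^3 - 218x^2 - (1609/6)x - 5854/45

g(x) = -(8/3)x^5 - (61/6)x^4 - (605/9)x^3 - 218x^2 - (1609/6)x - 5854/45


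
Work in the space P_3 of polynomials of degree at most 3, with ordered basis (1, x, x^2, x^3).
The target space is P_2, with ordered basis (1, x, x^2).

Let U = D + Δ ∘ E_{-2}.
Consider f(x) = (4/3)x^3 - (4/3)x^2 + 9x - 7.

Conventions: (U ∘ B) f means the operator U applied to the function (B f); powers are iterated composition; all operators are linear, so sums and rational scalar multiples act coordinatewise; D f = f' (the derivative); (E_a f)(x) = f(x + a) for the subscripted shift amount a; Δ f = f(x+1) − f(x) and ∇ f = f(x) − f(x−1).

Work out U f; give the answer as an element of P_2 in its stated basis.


D f = 4x^2 - (8/3)x + 9
E_{-2} f = (4/3)x^3 - (28/3)x^2 + (91/3)x - 41
Δ E_{-2} f = 4x^2 - (44/3)x + 67/3
(D + Δ ∘ E_{-2}) f = 8x^2 - (52/3)x + 94/3

the result is g(x) = 8x^2 - (52/3)x + 94/3


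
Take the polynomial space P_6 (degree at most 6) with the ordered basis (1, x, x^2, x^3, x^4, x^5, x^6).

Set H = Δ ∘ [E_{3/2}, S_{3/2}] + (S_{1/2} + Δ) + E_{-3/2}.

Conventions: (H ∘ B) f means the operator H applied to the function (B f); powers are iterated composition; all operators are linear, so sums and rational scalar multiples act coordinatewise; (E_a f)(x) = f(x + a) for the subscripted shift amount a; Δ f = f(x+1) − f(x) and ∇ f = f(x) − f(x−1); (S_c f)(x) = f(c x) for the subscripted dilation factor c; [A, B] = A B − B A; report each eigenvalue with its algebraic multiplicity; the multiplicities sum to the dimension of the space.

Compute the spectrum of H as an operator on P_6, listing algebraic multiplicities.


λ = 65/64 (multiplicity 1), λ = 33/32 (multiplicity 1), λ = 17/16 (multiplicity 1), λ = 9/8 (multiplicity 1), λ = 5/4 (multiplicity 1), λ = 3/2 (multiplicity 1), λ = 2 (multiplicity 1)

image of 1: 2
image of x: (3/2)x - 1/2
image of x^2: (5/4)x^2 - x + 11/2
image of x^3: (9/8)x^3 - (3/2)x^2 + (159/8)x + 491/32
image of x^4: (17/16)x^4 - 2x^3 + (399/8)x^2 + (1549/16)x + 409/4
image of x^5: (33/32)x^5 - (5/2)x^4 + (1735/16)x^3 + (23995/64)x^2 + (24055/32)x + 226259/512
image of x^6: (65/64)x^6 - 3x^5 + (14055/64)x^4 + (73505/64)x^3 + (213585/64)x^2 + (2046459/512)x + 498163/256
the matrix is upper triangular; its diagonal is (2, 3/2, 5/4, 9/8, 17/16, 33/32, 65/64)
for a triangular matrix the eigenvalues are the diagonal entries, with algebraic multiplicity their repetition count


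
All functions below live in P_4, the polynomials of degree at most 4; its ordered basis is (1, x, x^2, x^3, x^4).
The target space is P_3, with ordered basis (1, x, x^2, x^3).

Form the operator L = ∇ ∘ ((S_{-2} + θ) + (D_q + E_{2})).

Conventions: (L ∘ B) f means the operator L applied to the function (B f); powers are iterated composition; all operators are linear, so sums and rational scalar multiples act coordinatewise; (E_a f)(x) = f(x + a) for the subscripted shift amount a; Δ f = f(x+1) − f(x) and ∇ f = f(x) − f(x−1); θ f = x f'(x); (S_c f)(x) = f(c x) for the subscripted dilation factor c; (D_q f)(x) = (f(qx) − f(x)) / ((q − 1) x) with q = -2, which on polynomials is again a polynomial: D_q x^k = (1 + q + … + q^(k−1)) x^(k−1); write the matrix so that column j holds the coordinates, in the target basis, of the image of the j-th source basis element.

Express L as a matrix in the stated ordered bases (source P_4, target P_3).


the matrix is [[0, 0, -4, -1, -10]; [0, 0, 14, 30, 123]; [0, 0, 0, -12, -117]; [0, 0, 0, 0, 84]] (rows listed top to bottom)

image of 1: 0
image of x: 0
image of x^2: 14x - 4
image of x^3: -12x^2 + 30x - 1
image of x^4: 84x^3 - 117x^2 + 123x - 10
each image's coordinates form column j of the matrix


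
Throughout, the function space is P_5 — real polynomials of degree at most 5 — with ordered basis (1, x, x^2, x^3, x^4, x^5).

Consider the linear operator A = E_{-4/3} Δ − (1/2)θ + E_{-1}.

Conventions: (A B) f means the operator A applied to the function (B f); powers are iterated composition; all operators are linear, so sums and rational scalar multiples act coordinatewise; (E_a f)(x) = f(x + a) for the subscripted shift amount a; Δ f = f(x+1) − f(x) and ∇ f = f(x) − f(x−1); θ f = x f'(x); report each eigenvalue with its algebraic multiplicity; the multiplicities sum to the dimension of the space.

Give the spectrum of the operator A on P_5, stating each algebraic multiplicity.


image of 1: 1
image of x: (1/2)x
image of x^2: -2/3
image of x^3: -(1/2)x^3 - 2x + 4/3
image of x^4: -x^4 - 4x^2 + (16/3)x - 58/27
image of x^5: -(3/2)x^5 - (20/3)x^3 + (40/3)x^2 - (290/27)x + 260/81
the matrix is upper triangular; its diagonal is (1, 1/2, 0, -1/2, -1, -3/2)
for a triangular matrix the eigenvalues are the diagonal entries, with algebraic multiplicity their repetition count

λ = -3/2 (multiplicity 1), λ = -1 (multiplicity 1), λ = -1/2 (multiplicity 1), λ = 0 (multiplicity 1), λ = 1/2 (multiplicity 1), λ = 1 (multiplicity 1)


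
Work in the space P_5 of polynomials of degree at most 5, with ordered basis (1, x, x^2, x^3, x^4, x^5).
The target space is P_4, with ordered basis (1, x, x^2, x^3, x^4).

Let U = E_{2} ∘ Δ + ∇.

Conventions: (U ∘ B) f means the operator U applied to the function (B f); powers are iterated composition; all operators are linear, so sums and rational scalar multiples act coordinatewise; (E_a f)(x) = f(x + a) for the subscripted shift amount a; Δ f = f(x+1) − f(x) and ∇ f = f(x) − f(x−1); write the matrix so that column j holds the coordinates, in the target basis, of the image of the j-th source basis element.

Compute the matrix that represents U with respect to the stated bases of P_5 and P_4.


the matrix is [[0, 2, 4, 20, 64, 212]; [0, 0, 4, 12, 80, 320]; [0, 0, 0, 6, 24, 200]; [0, 0, 0, 0, 8, 40]; [0, 0, 0, 0, 0, 10]] (rows listed top to bottom)

image of 1: 0
image of x: 2
image of x^2: 4x + 4
image of x^3: 6x^2 + 12x + 20
image of x^4: 8x^3 + 24x^2 + 80x + 64
image of x^5: 10x^4 + 40x^3 + 200x^2 + 320x + 212
each image's coordinates form column j of the matrix


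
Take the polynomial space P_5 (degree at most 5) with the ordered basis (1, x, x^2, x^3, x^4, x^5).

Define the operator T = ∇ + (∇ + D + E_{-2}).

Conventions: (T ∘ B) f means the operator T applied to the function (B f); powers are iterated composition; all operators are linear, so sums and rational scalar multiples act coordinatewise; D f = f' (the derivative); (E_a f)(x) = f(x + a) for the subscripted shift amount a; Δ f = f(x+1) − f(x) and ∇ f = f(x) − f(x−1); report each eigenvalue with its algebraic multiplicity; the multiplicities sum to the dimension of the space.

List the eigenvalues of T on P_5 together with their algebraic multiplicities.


image of 1: 1
image of x: x + 1
image of x^2: x^2 + 2x + 2
image of x^3: x^3 + 3x^2 + 6x - 6
image of x^4: x^4 + 4x^3 + 12x^2 - 24x + 14
image of x^5: x^5 + 5x^4 + 20x^3 - 60x^2 + 70x - 30
the matrix is upper triangular; its diagonal is (1, 1, 1, 1, 1, 1)
for a triangular matrix the eigenvalues are the diagonal entries, with algebraic multiplicity their repetition count

λ = 1 (multiplicity 6)


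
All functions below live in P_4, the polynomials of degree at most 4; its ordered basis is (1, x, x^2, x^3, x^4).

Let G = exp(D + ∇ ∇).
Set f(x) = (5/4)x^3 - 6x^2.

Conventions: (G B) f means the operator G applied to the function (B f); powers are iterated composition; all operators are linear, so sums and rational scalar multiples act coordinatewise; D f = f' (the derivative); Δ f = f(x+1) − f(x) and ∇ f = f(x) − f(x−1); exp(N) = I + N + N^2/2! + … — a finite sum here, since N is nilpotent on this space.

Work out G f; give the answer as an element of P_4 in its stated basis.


order-1 term: (15/4)x^2 - (9/2)x - 39/2
order-2 term: (15/4)x + 3/2
order-3 term: 5/4
the series for exp(D + ∇ ∇) f terminates at order 3
exp(D + ∇ ∇) f = (5/4)x^3 - (9/4)x^2 - (3/4)x - 67/4

the result is g(x) = (5/4)x^3 - (9/4)x^2 - (3/4)x - 67/4


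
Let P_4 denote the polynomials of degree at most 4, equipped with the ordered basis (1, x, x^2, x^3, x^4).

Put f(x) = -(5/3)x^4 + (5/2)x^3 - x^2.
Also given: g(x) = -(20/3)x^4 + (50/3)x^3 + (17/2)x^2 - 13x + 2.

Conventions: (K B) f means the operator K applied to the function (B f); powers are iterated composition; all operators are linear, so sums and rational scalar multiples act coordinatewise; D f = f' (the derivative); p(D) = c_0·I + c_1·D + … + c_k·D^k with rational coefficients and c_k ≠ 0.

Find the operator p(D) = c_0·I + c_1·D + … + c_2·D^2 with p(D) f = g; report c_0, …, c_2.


c_0 = 4, c_1 = -1, c_2 = -1

D^0 f = -(5/3)x^4 + (5/2)x^3 - x^2
D^1 f = -(20/3)x^3 + (15/2)x^2 - 2x
D^2 f = -20x^2 + 15x - 2
matching coefficients of g against c_0 f + c_1 Df + … from the top degree down determines the c_i
solution: c_0 = 4, c_1 = -1, c_2 = -1


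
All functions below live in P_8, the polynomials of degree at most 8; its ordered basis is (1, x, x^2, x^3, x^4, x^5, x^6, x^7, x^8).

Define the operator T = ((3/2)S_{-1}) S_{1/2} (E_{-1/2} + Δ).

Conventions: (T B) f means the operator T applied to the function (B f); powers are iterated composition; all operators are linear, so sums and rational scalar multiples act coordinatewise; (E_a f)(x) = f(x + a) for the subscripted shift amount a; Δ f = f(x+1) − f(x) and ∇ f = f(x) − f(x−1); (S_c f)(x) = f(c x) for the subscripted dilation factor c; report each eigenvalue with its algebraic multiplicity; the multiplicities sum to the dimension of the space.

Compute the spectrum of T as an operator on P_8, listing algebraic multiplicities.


λ = -3/4 (multiplicity 1), λ = -3/16 (multiplicity 1), λ = -3/64 (multiplicity 1), λ = -3/256 (multiplicity 1), λ = 3/512 (multiplicity 1), λ = 3/128 (multiplicity 1), λ = 3/32 (multiplicity 1), λ = 3/8 (multiplicity 1), λ = 3/2 (multiplicity 1)

image of 1: 3/2
image of x: -(3/4)x + 3/4
image of x^2: (3/8)x^2 - (3/4)x + 15/8
image of x^3: -(3/16)x^3 + (9/16)x^2 - (45/16)x + 21/16
image of x^4: (3/32)x^4 - (3/8)x^3 + (45/16)x^2 - (21/8)x + 51/32
image of x^5: -(3/64)x^5 + (15/64)x^4 - (75/32)x^3 + (105/32)x^2 - (255/64)x + 93/64
image of x^6: (3/128)x^6 - (9/64)x^5 + (225/128)x^4 - (105/32)x^3 + (765/128)x^2 - (279/64)x + 195/128
image of x^7: -(3/256)x^7 + (21/256)x^6 - (315/256)x^5 + (735/256)x^4 - (1785/256)x^3 + (1953/256)x^2 - (1365/256)x + 381/256
image of x^8: (3/512)x^8 - (3/64)x^7 + (105/128)x^6 - (147/64)x^5 + (1785/256)x^4 - (651/64)x^3 + (1365/128)x^2 - (381/64)x + 771/512
the matrix is upper triangular; its diagonal is (3/2, -3/4, 3/8, -3/16, 3/32, -3/64, 3/128, -3/256, 3/512)
for a triangular matrix the eigenvalues are the diagonal entries, with algebraic multiplicity their repetition count


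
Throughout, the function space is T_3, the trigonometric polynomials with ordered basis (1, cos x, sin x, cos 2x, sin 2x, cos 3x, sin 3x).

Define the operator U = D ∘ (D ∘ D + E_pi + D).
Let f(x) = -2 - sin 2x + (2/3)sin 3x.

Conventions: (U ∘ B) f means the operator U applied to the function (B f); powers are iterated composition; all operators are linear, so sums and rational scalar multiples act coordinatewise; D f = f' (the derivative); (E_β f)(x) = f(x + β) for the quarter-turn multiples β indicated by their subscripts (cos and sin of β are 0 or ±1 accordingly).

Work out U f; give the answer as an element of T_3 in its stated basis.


D f = -2cos 2x + 2cos 3x
D D f = 4sin 2x - 6sin 3x
E_pi f = -2 - sin 2x - (2/3)sin 3x
D f = -2cos 2x + 2cos 3x
(D ∘ D + E_pi + D) f = -2 - 2cos 2x + 3sin 2x + 2cos 3x - (20/3)sin 3x
D (D ∘ D + E_pi + D) f = 6cos 2x + 4sin 2x - 20cos 3x - 6sin 3x

the result is g(x) = 6cos 2x + 4sin 2x - 20cos 3x - 6sin 3x
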